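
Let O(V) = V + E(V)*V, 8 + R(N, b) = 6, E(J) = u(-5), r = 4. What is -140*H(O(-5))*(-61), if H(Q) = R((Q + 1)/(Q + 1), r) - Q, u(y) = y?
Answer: -187880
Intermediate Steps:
E(J) = -5
R(N, b) = -2 (R(N, b) = -8 + 6 = -2)
O(V) = -4*V (O(V) = V - 5*V = -4*V)
H(Q) = -2 - Q
-140*H(O(-5))*(-61) = -140*(-2 - (-4)*(-5))*(-61) = -140*(-2 - 1*20)*(-61) = -140*(-2 - 20)*(-61) = -140*(-22)*(-61) = 3080*(-61) = -187880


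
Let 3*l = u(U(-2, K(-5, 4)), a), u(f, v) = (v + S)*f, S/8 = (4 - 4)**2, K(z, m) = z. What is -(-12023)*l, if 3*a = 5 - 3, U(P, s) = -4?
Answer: -96184/9 ≈ -10687.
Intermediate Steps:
a = 2/3 (a = (5 - 3)/3 = (1/3)*2 = 2/3 ≈ 0.66667)
S = 0 (S = 8*(4 - 4)**2 = 8*0**2 = 8*0 = 0)
u(f, v) = f*v (u(f, v) = (v + 0)*f = v*f = f*v)
l = -8/9 (l = (-4*2/3)/3 = (1/3)*(-8/3) = -8/9 ≈ -0.88889)
-(-12023)*l = -(-12023)*(-8)/9 = -1*96184/9 = -96184/9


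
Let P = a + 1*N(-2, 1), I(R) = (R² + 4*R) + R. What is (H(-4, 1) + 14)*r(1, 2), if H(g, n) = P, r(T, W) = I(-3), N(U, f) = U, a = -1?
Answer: -66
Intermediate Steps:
I(R) = R² + 5*R
P = -3 (P = -1 + 1*(-2) = -1 - 2 = -3)
r(T, W) = -6 (r(T, W) = -3*(5 - 3) = -3*2 = -6)
H(g, n) = -3
(H(-4, 1) + 14)*r(1, 2) = (-3 + 14)*(-6) = 11*(-6) = -66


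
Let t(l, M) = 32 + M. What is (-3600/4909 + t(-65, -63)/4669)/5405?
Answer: -16960579/123883254005 ≈ -0.00013691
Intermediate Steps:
(-3600/4909 + t(-65, -63)/4669)/5405 = (-3600/4909 + (32 - 63)/4669)/5405 = (-3600*1/4909 - 31*1/4669)*(1/5405) = (-3600/4909 - 31/4669)*(1/5405) = -16960579/22920121*1/5405 = -16960579/123883254005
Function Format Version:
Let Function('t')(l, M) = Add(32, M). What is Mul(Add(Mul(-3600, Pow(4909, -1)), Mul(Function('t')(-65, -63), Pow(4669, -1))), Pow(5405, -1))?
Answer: Rational(-16960579, 123883254005) ≈ -0.00013691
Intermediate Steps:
Mul(Add(Mul(-3600, Pow(4909, -1)), Mul(Function('t')(-65, -63), Pow(4669, -1))), Pow(5405, -1)) = Mul(Add(Mul(-3600, Pow(4909, -1)), Mul(Add(32, -63), Pow(4669, -1))), Pow(5405, -1)) = Mul(Add(Mul(-3600, Rational(1, 4909)), Mul(-31, Rational(1, 4669))), Rational(1, 5405)) = Mul(Add(Rational(-3600, 4909), Rational(-31, 4669)), Rational(1, 5405)) = Mul(Rational(-16960579, 22920121), Rational(1, 5405)) = Rational(-16960579, 123883254005)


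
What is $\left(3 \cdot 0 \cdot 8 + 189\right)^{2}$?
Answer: $35721$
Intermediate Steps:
$\left(3 \cdot 0 \cdot 8 + 189\right)^{2} = \left(0 \cdot 8 + 189\right)^{2} = \left(0 + 189\right)^{2} = 189^{2} = 35721$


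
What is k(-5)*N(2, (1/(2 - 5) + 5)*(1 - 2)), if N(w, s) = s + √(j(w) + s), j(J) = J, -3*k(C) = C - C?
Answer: 0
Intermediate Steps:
k(C) = 0 (k(C) = -(C - C)/3 = -⅓*0 = 0)
N(w, s) = s + √(s + w) (N(w, s) = s + √(w + s) = s + √(s + w))
k(-5)*N(2, (1/(2 - 5) + 5)*(1 - 2)) = 0*((1/(2 - 5) + 5)*(1 - 2) + √((1/(2 - 5) + 5)*(1 - 2) + 2)) = 0*((1/(-3) + 5)*(-1) + √((1/(-3) + 5)*(-1) + 2)) = 0*((-⅓ + 5)*(-1) + √((-⅓ + 5)*(-1) + 2)) = 0*((14/3)*(-1) + √((14/3)*(-1) + 2)) = 0*(-14/3 + √(-14/3 + 2)) = 0*(-14/3 + √(-8/3)) = 0*(-14/3 + 2*I*√6/3) = 0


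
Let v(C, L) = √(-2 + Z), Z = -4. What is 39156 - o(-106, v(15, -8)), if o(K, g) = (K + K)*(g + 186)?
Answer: 78588 + 212*I*√6 ≈ 78588.0 + 519.29*I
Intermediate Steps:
v(C, L) = I*√6 (v(C, L) = √(-2 - 4) = √(-6) = I*√6)
o(K, g) = 2*K*(186 + g) (o(K, g) = (2*K)*(186 + g) = 2*K*(186 + g))
39156 - o(-106, v(15, -8)) = 39156 - 2*(-106)*(186 + I*√6) = 39156 - (-39432 - 212*I*√6) = 39156 + (39432 + 212*I*√6) = 78588 + 212*I*√6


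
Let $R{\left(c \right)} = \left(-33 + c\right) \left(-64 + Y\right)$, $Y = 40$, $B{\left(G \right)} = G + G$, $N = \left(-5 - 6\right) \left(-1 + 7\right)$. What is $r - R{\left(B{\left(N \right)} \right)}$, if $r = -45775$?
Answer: $-49735$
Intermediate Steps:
$N = -66$ ($N = \left(-11\right) 6 = -66$)
$B{\left(G \right)} = 2 G$
$R{\left(c \right)} = 792 - 24 c$ ($R{\left(c \right)} = \left(-33 + c\right) \left(-64 + 40\right) = \left(-33 + c\right) \left(-24\right) = 792 - 24 c$)
$r - R{\left(B{\left(N \right)} \right)} = -45775 - \left(792 - 24 \cdot 2 \left(-66\right)\right) = -45775 - \left(792 - -3168\right) = -45775 - \left(792 + 3168\right) = -45775 - 3960 = -49735$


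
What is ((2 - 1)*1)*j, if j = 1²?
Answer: 1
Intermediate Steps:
j = 1
((2 - 1)*1)*j = ((2 - 1)*1)*1 = (1*1)*1 = 1*1 = 1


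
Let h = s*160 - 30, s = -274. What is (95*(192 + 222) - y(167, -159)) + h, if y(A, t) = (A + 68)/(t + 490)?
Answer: -1502975/331 ≈ -4540.7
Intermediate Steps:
y(A, t) = (68 + A)/(490 + t)
h = -43870 (h = -274*160 - 30 = -43840 - 30 = -43870)
(95*(192 + 222) - y(167, -159)) + h = (95*(192 + 222) - (68 + 167)/(490 - 159)) - 43870 = (95*414 - 235/331) - 43870 = (39330 - 235/331) - 43870 = 13017995/331 - 43870 = -1502975/331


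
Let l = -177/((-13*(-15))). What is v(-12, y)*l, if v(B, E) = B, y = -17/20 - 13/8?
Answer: 708/65 ≈ 10.892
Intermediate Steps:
y = -99/40 (y = -17*1/20 - 13*⅛ = -17/20 - 13/8 = -99/40 ≈ -2.4750)
l = -59/65 (l = -177/195 = -177*1/195 = -59/65 ≈ -0.90769)
v(-12, y)*l = -12*(-59/65) = 708/65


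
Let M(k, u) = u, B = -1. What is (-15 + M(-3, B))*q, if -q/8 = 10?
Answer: 1280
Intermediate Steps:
q = -80 (q = -8*10 = -80)
(-15 + M(-3, B))*q = (-15 - 1)*(-80) = -16*(-80) = 1280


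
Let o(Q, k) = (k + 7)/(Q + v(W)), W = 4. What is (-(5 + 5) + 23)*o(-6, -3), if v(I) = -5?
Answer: -52/11 ≈ -4.7273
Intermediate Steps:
o(Q, k) = (7 + k)/(-5 + Q) (o(Q, k) = (k + 7)/(Q - 5) = (7 + k)/(-5 + Q))
(-(5 + 5) + 23)*o(-6, -3) = (-(5 + 5) + 23)*((7 - 3)/(-5 - 6)) = (-1*10 + 23)*(4/(-11)) = (-10 + 23)*(-1/11*4) = 13*(-4/11) = -52/11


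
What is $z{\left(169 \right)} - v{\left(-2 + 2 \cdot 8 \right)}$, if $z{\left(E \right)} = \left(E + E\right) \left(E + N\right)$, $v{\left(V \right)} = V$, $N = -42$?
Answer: $42912$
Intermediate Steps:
$z{\left(E \right)} = 2 E \left(-42 + E\right)$ ($z{\left(E \right)} = \left(E + E\right) \left(E - 42\right) = 2 E \left(-42 + E\right)$)
$z{\left(169 \right)} - v{\left(-2 + 2 \cdot 8 \right)} = 2 \cdot 169 \left(-42 + 169\right) - \left(-2 + 2 \cdot 8\right) = 2 \cdot 169 \cdot 127 - \left(-2 + 16\right) = 42926 - 14 = 42912$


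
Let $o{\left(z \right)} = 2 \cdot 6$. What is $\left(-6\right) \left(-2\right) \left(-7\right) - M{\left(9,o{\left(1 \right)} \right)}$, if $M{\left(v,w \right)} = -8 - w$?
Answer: $-64$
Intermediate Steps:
$o{\left(z \right)} = 12$
$\left(-6\right) \left(-2\right) \left(-7\right) - M{\left(9,o{\left(1 \right)} \right)} = \left(-6\right) \left(-2\right) \left(-7\right) - \left(-8 - 12\right) = 12 \left(-7\right) - \left(-8 - 12\right) = -84 - -20 = -84 + 20 = -64$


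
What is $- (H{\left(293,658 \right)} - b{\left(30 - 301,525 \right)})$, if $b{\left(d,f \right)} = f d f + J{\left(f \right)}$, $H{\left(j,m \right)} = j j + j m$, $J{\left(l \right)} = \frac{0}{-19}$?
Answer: $-74973018$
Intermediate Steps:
$J{\left(l \right)} = 0$ ($J{\left(l \right)} = 0 \left(- \frac{1}{19}\right) = 0$)
$H{\left(j,m \right)} = j^{2} + j m$
$b{\left(d,f \right)} = d f^{2}$ ($b{\left(d,f \right)} = f d f + 0 = d f f + 0 = d f^{2} + 0 = d f^{2}$)
$- (H{\left(293,658 \right)} - b{\left(30 - 301,525 \right)}) = - (293 \left(293 + 658\right) - \left(30 - 301\right) 525^{2}) = - (293 \cdot 951 - \left(30 - 301\right) 275625) = - (278643 - \left(-271\right) 275625) = - (278643 - -74694375) = - (278643 + 74694375) = \left(-1\right) 74973018 = -74973018$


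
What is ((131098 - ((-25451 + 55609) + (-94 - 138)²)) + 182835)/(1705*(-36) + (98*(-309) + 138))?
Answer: -229951/91524 ≈ -2.5125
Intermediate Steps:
((131098 - ((-25451 + 55609) + (-94 - 138)²)) + 182835)/(1705*(-36) + (98*(-309) + 138)) = ((131098 - (30158 + (-232)²)) + 182835)/(-61380 + (-30282 + 138)) = ((131098 - (30158 + 53824)) + 182835)/(-61380 - 30144) = ((131098 - 1*83982) + 182835)/(-91524) = ((131098 - 83982) + 182835)*(-1/91524) = (47116 + 182835)*(-1/91524) = 229951*(-1/91524) = -229951/91524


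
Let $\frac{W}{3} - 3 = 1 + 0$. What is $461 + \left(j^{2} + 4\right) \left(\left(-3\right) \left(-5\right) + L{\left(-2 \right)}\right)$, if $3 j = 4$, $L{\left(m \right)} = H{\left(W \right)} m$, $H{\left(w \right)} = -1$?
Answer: $\frac{5033}{9} \approx 559.22$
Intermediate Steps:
$W = 12$ ($W = 9 + 3 \left(1 + 0\right) = 9 + 3 \cdot 1 = 9 + 3 = 12$)
$L{\left(m \right)} = - m$
$j = \frac{4}{3}$ ($j = \frac{1}{3} \cdot 4 = \frac{4}{3} \approx 1.3333$)
$461 + \left(j^{2} + 4\right) \left(\left(-3\right) \left(-5\right) + L{\left(-2 \right)}\right) = 461 + \left(\left(\frac{4}{3}\right)^{2} + 4\right) \left(\left(-3\right) \left(-5\right) - -2\right) = 461 + \left(\frac{16}{9} + 4\right) \left(15 + 2\right) = 461 + \frac{52}{9} \cdot 17 = 461 + \frac{884}{9} = \frac{5033}{9}$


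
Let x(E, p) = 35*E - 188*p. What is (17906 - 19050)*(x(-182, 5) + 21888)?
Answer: -16677232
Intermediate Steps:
x(E, p) = -188*p + 35*E
(17906 - 19050)*(x(-182, 5) + 21888) = (17906 - 19050)*((-188*5 + 35*(-182)) + 21888) = -1144*((-940 - 6370) + 21888) = -1144*(-7310 + 21888) = -1144*14578 = -16677232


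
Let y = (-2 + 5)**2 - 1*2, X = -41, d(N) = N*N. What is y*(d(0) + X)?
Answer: -287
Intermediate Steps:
d(N) = N**2
y = 7 (y = 3**2 - 2 = 9 - 2 = 7)
y*(d(0) + X) = 7*(0**2 - 41) = 7*(0 - 41) = 7*(-41) = -287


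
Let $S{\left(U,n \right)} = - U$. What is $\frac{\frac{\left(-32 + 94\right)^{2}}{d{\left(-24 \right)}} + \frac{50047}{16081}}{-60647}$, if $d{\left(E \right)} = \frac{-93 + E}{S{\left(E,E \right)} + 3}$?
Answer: $\frac{14215037}{975264407} \approx 0.014576$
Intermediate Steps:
$d{\left(E \right)} = \frac{-93 + E}{3 - E}$ ($d{\left(E \right)} = \frac{-93 + E}{- E + 3} = \frac{-93 + E}{3 - E}$)
$\frac{\frac{\left(-32 + 94\right)^{2}}{d{\left(-24 \right)}} + \frac{50047}{16081}}{-60647} = \frac{\frac{\left(-32 + 94\right)^{2}}{\frac{1}{-3 - 24} \left(93 - -24\right)} + \frac{50047}{16081}}{-60647} = \left(\frac{62^{2}}{\frac{1}{-27} \left(93 + 24\right)} + 50047 \cdot \frac{1}{16081}\right) \left(- \frac{1}{60647}\right) = \left(\frac{3844}{\left(- \frac{1}{27}\right) 117} + \frac{50047}{16081}\right) \left(- \frac{1}{60647}\right) = \left(\frac{3844}{- \frac{13}{3}} + \frac{50047}{16081}\right) \left(- \frac{1}{60647}\right) = \left(3844 \left(- \frac{3}{13}\right) + \frac{50047}{16081}\right) \left(- \frac{1}{60647}\right) = \left(- \frac{11532}{13} + \frac{50047}{16081}\right) \left(- \frac{1}{60647}\right) = \left(- \frac{14215037}{16081}\right) \left(- \frac{1}{60647}\right) = \frac{14215037}{975264407}$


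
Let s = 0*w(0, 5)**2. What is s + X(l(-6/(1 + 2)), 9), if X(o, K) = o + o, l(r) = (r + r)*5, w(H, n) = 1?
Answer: -40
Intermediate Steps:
s = 0 (s = 0*1**2 = 0*1 = 0)
l(r) = 10*r (l(r) = (2*r)*5 = 10*r)
X(o, K) = 2*o
s + X(l(-6/(1 + 2)), 9) = 0 + 2*(10*(-6/(1 + 2))) = 0 + 2*(10*(-6/3)) = 0 + 2*(10*(-6*1/3)) = 0 + 2*(10*(-2)) = 0 + 2*(-20) = 0 - 40 = -40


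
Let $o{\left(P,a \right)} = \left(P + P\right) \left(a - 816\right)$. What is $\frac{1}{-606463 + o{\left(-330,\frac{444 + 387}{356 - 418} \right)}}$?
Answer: $- \frac{31}{1830763} \approx -1.6933 \cdot 10^{-5}$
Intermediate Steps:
$o{\left(P,a \right)} = 2 P \left(-816 + a\right)$
$\frac{1}{-606463 + o{\left(-330,\frac{444 + 387}{356 - 418} \right)}} = \frac{1}{-606463 + 2 \left(-330\right) \left(-816 + \frac{444 + 387}{356 - 418}\right)} = \frac{1}{-606463 + 2 \left(-330\right) \left(-816 + \frac{831}{-62}\right)} = \frac{1}{-606463 + 2 \left(-330\right) \left(-816 + 831 \left(- \frac{1}{62}\right)\right)} = \frac{1}{-606463 + 2 \left(-330\right) \left(-816 - \frac{831}{62}\right)} = \frac{1}{-606463 + 2 \left(-330\right) \left(- \frac{51423}{62}\right)} = \frac{1}{-606463 + \frac{16969590}{31}} = \frac{1}{- \frac{1830763}{31}} = - \frac{31}{1830763}$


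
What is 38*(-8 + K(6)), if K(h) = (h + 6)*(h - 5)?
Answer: 152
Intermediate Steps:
K(h) = (-5 + h)*(6 + h) (K(h) = (6 + h)*(-5 + h) = (-5 + h)*(6 + h))
38*(-8 + K(6)) = 38*(-8 + (-30 + 6 + 6²)) = 38*(-8 + (-30 + 6 + 36)) = 38*(-8 + 12) = 38*4 = 152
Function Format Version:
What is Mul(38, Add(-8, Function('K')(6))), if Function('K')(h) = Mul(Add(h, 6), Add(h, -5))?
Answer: 152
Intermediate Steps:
Function('K')(h) = Mul(Add(-5, h), Add(6, h)) (Function('K')(h) = Mul(Add(6, h), Add(-5, h)) = Mul(Add(-5, h), Add(6, h)))
Mul(38, Add(-8, Function('K')(6))) = Mul(38, Add(-8, Add(-30, 6, Pow(6, 2)))) = Mul(38, Add(-8, Add(-30, 6, 36))) = Mul(38, Add(-8, 12)) = Mul(38, 4) = 152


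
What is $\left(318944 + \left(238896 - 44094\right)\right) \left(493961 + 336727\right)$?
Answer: $426762637248$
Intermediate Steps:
$\left(318944 + \left(238896 - 44094\right)\right) \left(493961 + 336727\right) = \left(318944 + \left(238896 - 44094\right)\right) 830688 = \left(318944 + 194802\right) 830688 = 513746 \cdot 830688 = 426762637248$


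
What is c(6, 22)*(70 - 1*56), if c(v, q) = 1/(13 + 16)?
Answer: 14/29 ≈ 0.48276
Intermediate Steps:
c(v, q) = 1/29
c(6, 22)*(70 - 1*56) = (70 - 1*56)/29 = (70 - 56)/29 = (1/29)*14 = 14/29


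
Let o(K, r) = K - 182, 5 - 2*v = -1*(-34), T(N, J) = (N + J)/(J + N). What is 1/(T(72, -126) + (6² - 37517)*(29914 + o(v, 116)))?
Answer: -2/2227683233 ≈ -8.9779e-10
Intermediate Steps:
T(N, J) = 1 (T(N, J) = (J + N)/(J + N) = 1)
v = -29/2 (v = 5/2 - (-1)*(-34)/2 = 5/2 - ½*34 = 5/2 - 17 = -29/2 ≈ -14.500)
o(K, r) = -182 + K
1/(T(72, -126) + (6² - 37517)*(29914 + o(v, 116))) = 1/(1 + (6² - 37517)*(29914 + (-182 - 29/2))) = 1/(1 + (36 - 37517)*(29914 - 393/2)) = 1/(1 - 37481*59435/2) = 1/(1 - 2227683235/2) = 1/(-2227683233/2) = -2/2227683233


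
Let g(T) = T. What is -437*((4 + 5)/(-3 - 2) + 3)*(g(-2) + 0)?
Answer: 5244/5 ≈ 1048.8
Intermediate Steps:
-437*((4 + 5)/(-3 - 2) + 3)*(g(-2) + 0) = -437*((4 + 5)/(-3 - 2) + 3)*(-2 + 0) = -437*(9/(-5) + 3)*(-2) = -437*(9*(-⅕) + 3)*(-2) = -437*(-9/5 + 3)*(-2) = -2622*(-2)/5 = -437*(-12/5) = 5244/5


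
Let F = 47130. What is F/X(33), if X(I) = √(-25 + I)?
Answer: 23565*√2/2 ≈ 16663.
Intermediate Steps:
F/X(33) = 47130/(√(-25 + 33)) = 47130/(√8) = 47130/((2*√2)) = 47130*(√2/4) = 23565*√2/2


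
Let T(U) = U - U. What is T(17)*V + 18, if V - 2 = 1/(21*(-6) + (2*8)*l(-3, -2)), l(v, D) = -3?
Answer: 18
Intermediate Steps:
T(U) = 0
V = 347/174 (V = 2 + 1/(21*(-6) + (2*8)*(-3)) = 2 + 1/(-126 + 16*(-3)) = 2 + 1/(-126 - 48) = 2 + 1/(-174) = 2 - 1/174 = 347/174 ≈ 1.9943)
T(17)*V + 18 = 0*(347/174) + 18 = 0 + 18 = 18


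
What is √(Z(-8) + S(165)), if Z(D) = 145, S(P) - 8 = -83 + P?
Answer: √235 ≈ 15.330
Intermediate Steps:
S(P) = -75 + P (S(P) = 8 + (-83 + P) = -75 + P)
√(Z(-8) + S(165)) = √(145 + (-75 + 165)) = √(145 + 90) = √235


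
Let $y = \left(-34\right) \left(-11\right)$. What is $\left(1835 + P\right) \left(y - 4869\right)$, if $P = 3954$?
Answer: $-26021555$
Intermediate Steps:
$y = 374$
$\left(1835 + P\right) \left(y - 4869\right) = \left(1835 + 3954\right) \left(374 - 4869\right) = 5789 \left(-4495\right) = -26021555$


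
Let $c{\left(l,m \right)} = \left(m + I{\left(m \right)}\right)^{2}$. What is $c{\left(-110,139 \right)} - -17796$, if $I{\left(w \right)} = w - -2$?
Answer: $96196$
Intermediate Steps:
$I{\left(w \right)} = 2 + w$ ($I{\left(w \right)} = w + 2 = 2 + w$)
$c{\left(l,m \right)} = \left(2 + 2 m\right)^{2}$ ($c{\left(l,m \right)} = \left(m + \left(2 + m\right)\right)^{2} = \left(2 + 2 m\right)^{2}$)
$c{\left(-110,139 \right)} - -17796 = 4 \left(1 + 139\right)^{2} - -17796 = 4 \cdot 140^{2} + 17796 = 4 \cdot 19600 + 17796 = 78400 + 17796 = 96196$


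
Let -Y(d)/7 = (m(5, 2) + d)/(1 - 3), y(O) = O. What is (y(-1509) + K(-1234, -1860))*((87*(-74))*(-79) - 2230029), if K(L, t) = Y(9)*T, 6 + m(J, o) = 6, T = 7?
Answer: 4436117379/2 ≈ 2.2181e+9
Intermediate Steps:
m(J, o) = 0 (m(J, o) = -6 + 6 = 0)
Y(d) = 7*d/2 (Y(d) = -7*(0 + d)/(1 - 3) = -7*d/(-2) = -7*d*(-1)/2 = -(-7)*d/2 = 7*d/2)
K(L, t) = 441/2 (K(L, t) = ((7/2)*9)*7 = (63/2)*7 = 441/2)
(y(-1509) + K(-1234, -1860))*((87*(-74))*(-79) - 2230029) = (-1509 + 441/2)*((87*(-74))*(-79) - 2230029) = -2577*(-6438*(-79) - 2230029)/2 = -2577*(508602 - 2230029)/2 = -2577/2*(-1721427) = 4436117379/2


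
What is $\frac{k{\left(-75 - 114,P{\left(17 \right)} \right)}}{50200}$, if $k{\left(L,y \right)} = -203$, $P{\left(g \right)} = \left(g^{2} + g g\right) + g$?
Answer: $- \frac{203}{50200} \approx -0.0040438$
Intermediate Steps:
$P{\left(g \right)} = g + 2 g^{2}$ ($P{\left(g \right)} = \left(g^{2} + g^{2}\right) + g = 2 g^{2} + g = g + 2 g^{2}$)
$\frac{k{\left(-75 - 114,P{\left(17 \right)} \right)}}{50200} = - \frac{203}{50200}$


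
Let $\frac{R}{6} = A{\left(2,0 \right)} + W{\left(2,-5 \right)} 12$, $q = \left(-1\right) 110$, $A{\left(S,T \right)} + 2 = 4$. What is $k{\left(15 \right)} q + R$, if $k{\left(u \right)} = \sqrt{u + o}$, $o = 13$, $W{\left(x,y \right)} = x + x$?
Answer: $300 - 220 \sqrt{7} \approx -282.07$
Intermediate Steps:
$A{\left(S,T \right)} = 2$ ($A{\left(S,T \right)} = -2 + 4 = 2$)
$W{\left(x,y \right)} = 2 x$
$k{\left(u \right)} = \sqrt{13 + u}$ ($k{\left(u \right)} = \sqrt{u + 13} = \sqrt{13 + u}$)
$q = -110$
$R = 300$ ($R = 6 \left(2 + 2 \cdot 2 \cdot 12\right) = 6 \left(2 + 4 \cdot 12\right) = 6 \left(2 + 48\right) = 6 \cdot 50 = 300$)
$k{\left(15 \right)} q + R = \sqrt{13 + 15} \left(-110\right) + 300 = \sqrt{28} \left(-110\right) + 300 = 2 \sqrt{7} \left(-110\right) + 300 = - 220 \sqrt{7} + 300 = 300 - 220 \sqrt{7}$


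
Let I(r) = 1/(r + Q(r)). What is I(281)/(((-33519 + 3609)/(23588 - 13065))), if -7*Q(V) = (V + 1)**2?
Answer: 73661/2319729870 ≈ 3.1754e-5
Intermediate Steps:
Q(V) = -(1 + V)**2/7 (Q(V) = -(V + 1)**2/7 = -(1 + V)**2/7)
I(r) = 1/(r - (1 + r)**2/7)
I(281)/(((-33519 + 3609)/(23588 - 13065))) = (7/(-(1 + 281)**2 + 7*281))/(((-33519 + 3609)/(23588 - 13065))) = (7/(-1*282**2 + 1967))/((-29910/10523)) = (7/(-1*79524 + 1967))/((-29910*1/10523)) = (7/(-79524 + 1967))/(-29910/10523) = (7/(-77557))*(-10523/29910) = (7*(-1/77557))*(-10523/29910) = -7/77557*(-10523/29910) = 73661/2319729870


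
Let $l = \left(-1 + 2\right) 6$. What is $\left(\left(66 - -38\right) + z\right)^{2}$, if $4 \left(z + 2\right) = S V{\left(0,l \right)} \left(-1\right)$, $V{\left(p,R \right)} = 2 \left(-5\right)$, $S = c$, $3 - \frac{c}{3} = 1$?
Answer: $13689$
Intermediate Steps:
$c = 6$ ($c = 9 - 3 = 6$)
$S = 6$
$l = 6$ ($l = 1 \cdot 6 = 6$)
$V{\left(p,R \right)} = -10$
$z = 13$ ($z = -2 + \frac{6 \left(-10\right) \left(-1\right)}{4} = -2 + \frac{\left(-60\right) \left(-1\right)}{4} = -2 + \frac{1}{4} \cdot 60 = -2 + 15 = 13$)
$\left(\left(66 - -38\right) + z\right)^{2} = \left(\left(66 - -38\right) + 13\right)^{2} = \left(\left(66 + 38\right) + 13\right)^{2} = \left(104 + 13\right)^{2} = 117^{2} = 13689$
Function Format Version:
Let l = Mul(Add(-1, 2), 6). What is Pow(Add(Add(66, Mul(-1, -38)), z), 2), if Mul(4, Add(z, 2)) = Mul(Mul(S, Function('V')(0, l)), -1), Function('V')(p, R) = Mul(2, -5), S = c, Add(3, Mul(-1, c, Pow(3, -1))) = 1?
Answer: 13689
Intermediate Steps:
c = 6 (c = Add(9, Mul(-3, 1)) = Add(9, -3) = 6)
S = 6
l = 6 (l = Mul(1, 6) = 6)
Function('V')(p, R) = -10
z = 13 (z = Add(-2, Mul(Rational(1, 4), Mul(Mul(6, -10), -1))) = Add(-2, Mul(Rational(1, 4), Mul(-60, -1))) = Add(-2, Mul(Rational(1, 4), 60)) = Add(-2, 15) = 13)
Pow(Add(Add(66, Mul(-1, -38)), z), 2) = Pow(Add(Add(66, Mul(-1, -38)), 13), 2) = Pow(Add(Add(66, 38), 13), 2) = Pow(Add(104, 13), 2) = Pow(117, 2) = 13689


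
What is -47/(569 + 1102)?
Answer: -47/1671 ≈ -0.028127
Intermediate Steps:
-47/(569 + 1102) = -47/1671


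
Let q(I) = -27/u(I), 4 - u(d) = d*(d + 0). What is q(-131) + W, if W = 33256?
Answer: 190191073/5719 ≈ 33256.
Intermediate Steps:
u(d) = 4 - d**2 (u(d) = 4 - d*(d + 0) = 4 - d*d = 4 - d**2)
q(I) = -27/(4 - I**2)
q(-131) + W = 27/(-4 + (-131)**2) + 33256 = 27/(-4 + 17161) + 33256 = 27/17157 + 33256 = 27*(1/17157) + 33256 = 9/5719 + 33256 = 190191073/5719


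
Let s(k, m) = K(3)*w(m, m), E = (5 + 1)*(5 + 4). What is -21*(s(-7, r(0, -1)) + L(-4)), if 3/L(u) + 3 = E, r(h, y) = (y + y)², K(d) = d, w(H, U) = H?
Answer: -4305/17 ≈ -253.24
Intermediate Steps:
r(h, y) = 4*y² (r(h, y) = (2*y)² = 4*y²)
E = 54 (E = 6*9 = 54)
L(u) = 1/17 (L(u) = 3/(-3 + 54) = 3/51 = 3*(1/51) = 1/17)
s(k, m) = 3*m
-21*(s(-7, r(0, -1)) + L(-4)) = -21*(3*(4*(-1)²) + 1/17) = -21*(3*(4*1) + 1/17) = -21*(3*4 + 1/17) = -21*(12 + 1/17) = -21*205/17 = -4305/17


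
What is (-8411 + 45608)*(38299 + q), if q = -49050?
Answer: -399904947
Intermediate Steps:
(-8411 + 45608)*(38299 + q) = (-8411 + 45608)*(38299 - 49050) = 37197*(-10751) = -399904947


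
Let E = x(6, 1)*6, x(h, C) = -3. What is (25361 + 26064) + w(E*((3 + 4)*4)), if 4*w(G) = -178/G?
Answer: 51836489/1008 ≈ 51425.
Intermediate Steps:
E = -18 (E = -3*6 = -18)
w(G) = -89/(2*G) (w(G) = (-178/G)/4 = -89/(2*G))
(25361 + 26064) + w(E*((3 + 4)*4)) = (25361 + 26064) - 89*(-1/(72*(3 + 4)))/2 = 51425 - 89/(2*((-126*4))) = 51425 - 89/(2*((-18*28))) = 51425 - 89/2/(-504) = 51425 - 89/2*(-1/504) = 51425 + 89/1008 = 51836489/1008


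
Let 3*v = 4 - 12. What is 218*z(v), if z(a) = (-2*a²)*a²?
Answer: -1785856/81 ≈ -22048.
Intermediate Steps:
v = -8/3 (v = (4 - 12)/3 = (⅓)*(-8) = -8/3 ≈ -2.6667)
z(a) = -2*a⁴
218*z(v) = 218*(-2*(-8/3)⁴) = 218*(-2*4096/81) = 218*(-8192/81) = -1785856/81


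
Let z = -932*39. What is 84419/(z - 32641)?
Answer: -84419/68989 ≈ -1.2237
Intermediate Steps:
z = -36348
84419/(z - 32641) = 84419/(-36348 - 32641) = 84419/(-68989) = 84419*(-1/68989) = -84419/68989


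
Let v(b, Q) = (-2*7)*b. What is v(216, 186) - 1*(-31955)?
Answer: 28931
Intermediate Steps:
v(b, Q) = -14*b
v(216, 186) - 1*(-31955) = -14*216 - 1*(-31955) = -3024 + 31955 = 28931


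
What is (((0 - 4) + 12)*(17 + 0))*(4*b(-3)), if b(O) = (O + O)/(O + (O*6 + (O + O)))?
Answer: 1088/9 ≈ 120.89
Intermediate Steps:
b(O) = 2/9 (b(O) = (2*O)/(O + (6*O + 2*O)) = (2*O)/(O + 8*O) = (2*O)/((9*O)) = (2*O)*(1/(9*O)) = 2/9)
(((0 - 4) + 12)*(17 + 0))*(4*b(-3)) = (((0 - 4) + 12)*(17 + 0))*(4*(2/9)) = ((-4 + 12)*17)*(8/9) = (8*17)*(8/9) = 136*(8/9) = 1088/9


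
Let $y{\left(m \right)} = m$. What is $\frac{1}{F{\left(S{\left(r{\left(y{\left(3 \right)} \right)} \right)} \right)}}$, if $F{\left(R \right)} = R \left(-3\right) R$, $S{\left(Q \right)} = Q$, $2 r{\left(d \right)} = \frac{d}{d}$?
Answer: $- \frac{4}{3} \approx -1.3333$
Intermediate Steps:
$r{\left(d \right)} = \frac{1}{2}$ ($r{\left(d \right)} = \frac{d \frac{1}{d}}{2} = \frac{1}{2} \cdot 1 = \frac{1}{2}$)
$F{\left(R \right)} = - 3 R^{2}$ ($F{\left(R \right)} = - 3 R R = - 3 R^{2}$)
$\frac{1}{F{\left(S{\left(r{\left(y{\left(3 \right)} \right)} \right)} \right)}} = \frac{1}{\left(-3\right) \left(\frac{1}{2}\right)^{2}} = \frac{1}{\left(-3\right) \frac{1}{4}} = \frac{1}{- \frac{3}{4}} = - \frac{4}{3}$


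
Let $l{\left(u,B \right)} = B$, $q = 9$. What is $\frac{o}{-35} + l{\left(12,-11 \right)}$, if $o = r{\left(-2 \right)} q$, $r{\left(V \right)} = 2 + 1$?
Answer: $- \frac{412}{35} \approx -11.771$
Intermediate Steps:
$r{\left(V \right)} = 3$
$o = 27$ ($o = 3 \cdot 9 = 27$)
$\frac{o}{-35} + l{\left(12,-11 \right)} = \frac{27}{-35} - 11 = 27 \left(- \frac{1}{35}\right) - 11 = - \frac{27}{35} - 11 = - \frac{412}{35}$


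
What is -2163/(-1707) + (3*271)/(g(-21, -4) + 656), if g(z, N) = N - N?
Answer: 935573/373264 ≈ 2.5065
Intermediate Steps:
g(z, N) = 0
-2163/(-1707) + (3*271)/(g(-21, -4) + 656) = -2163/(-1707) + (3*271)/(0 + 656) = -2163*(-1/1707) + 813/656 = 721/569 + 813*(1/656) = 721/569 + 813/656 = 935573/373264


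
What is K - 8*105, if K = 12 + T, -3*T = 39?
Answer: -841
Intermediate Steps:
T = -13 (T = -⅓*39 = -13)
K = -1 (K = 12 - 13 = -1)
K - 8*105 = -1 - 8*105 = -1 - 840 = -841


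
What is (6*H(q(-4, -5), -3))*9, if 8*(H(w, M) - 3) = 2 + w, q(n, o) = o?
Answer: 567/4 ≈ 141.75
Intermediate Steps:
H(w, M) = 13/4 + w/8 (H(w, M) = 3 + (2 + w)/8 = 3 + (¼ + w/8) = 13/4 + w/8)
(6*H(q(-4, -5), -3))*9 = (6*(13/4 + (⅛)*(-5)))*9 = (6*(13/4 - 5/8))*9 = (6*(21/8))*9 = (63/4)*9 = 567/4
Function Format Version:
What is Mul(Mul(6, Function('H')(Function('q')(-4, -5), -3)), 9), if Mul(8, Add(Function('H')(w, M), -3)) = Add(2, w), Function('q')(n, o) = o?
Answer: Rational(567, 4) ≈ 141.75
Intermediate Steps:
Function('H')(w, M) = Add(Rational(13, 4), Mul(Rational(1, 8), w)) (Function('H')(w, M) = Add(3, Mul(Rational(1, 8), Add(2, w))) = Add(3, Add(Rational(1, 4), Mul(Rational(1, 8), w))) = Add(Rational(13, 4), Mul(Rational(1, 8), w)))
Mul(Mul(6, Function('H')(Function('q')(-4, -5), -3)), 9) = Mul(Mul(6, Add(Rational(13, 4), Mul(Rational(1, 8), -5))), 9) = Mul(Mul(6, Add(Rational(13, 4), Rational(-5, 8))), 9) = Mul(Mul(6, Rational(21, 8)), 9) = Mul(Rational(63, 4), 9) = Rational(567, 4)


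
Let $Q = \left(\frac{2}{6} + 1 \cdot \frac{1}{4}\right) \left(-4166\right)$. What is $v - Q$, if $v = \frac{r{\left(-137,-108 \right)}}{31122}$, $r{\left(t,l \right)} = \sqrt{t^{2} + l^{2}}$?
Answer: $\frac{14581}{6} + \frac{\sqrt{30433}}{31122} \approx 2430.2$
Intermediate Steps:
$r{\left(t,l \right)} = \sqrt{l^{2} + t^{2}}$
$Q = - \frac{14581}{6}$ ($Q = \left(2 \cdot \frac{1}{6} + 1 \cdot \frac{1}{4}\right) \left(-4166\right) = \left(\frac{1}{3} + \frac{1}{4}\right) \left(-4166\right) = \frac{7}{12} \left(-4166\right) = - \frac{14581}{6} \approx -2430.2$)
$v = \frac{\sqrt{30433}}{31122}$ ($v = \frac{\sqrt{\left(-108\right)^{2} + \left(-137\right)^{2}}}{31122} = \sqrt{11664 + 18769} \cdot \frac{1}{31122} = \sqrt{30433} \cdot \frac{1}{31122} = \frac{\sqrt{30433}}{31122} \approx 0.0056054$)
$v - Q = \frac{\sqrt{30433}}{31122} - - \frac{14581}{6} = \frac{\sqrt{30433}}{31122} + \frac{14581}{6} = \frac{14581}{6} + \frac{\sqrt{30433}}{31122}$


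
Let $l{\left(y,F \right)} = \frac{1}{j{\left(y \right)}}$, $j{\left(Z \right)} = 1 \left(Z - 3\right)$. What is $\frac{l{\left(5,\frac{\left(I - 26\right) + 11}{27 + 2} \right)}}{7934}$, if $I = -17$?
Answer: $\frac{1}{15868} \approx 6.302 \cdot 10^{-5}$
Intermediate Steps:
$j{\left(Z \right)} = -3 + Z$ ($j{\left(Z \right)} = 1 \left(-3 + Z\right) = -3 + Z$)
$l{\left(y,F \right)} = \frac{1}{-3 + y}$
$\frac{l{\left(5,\frac{\left(I - 26\right) + 11}{27 + 2} \right)}}{7934} = \frac{1}{\left(-3 + 5\right) 7934} = \frac{1}{2} \cdot \frac{1}{7934} = \frac{1}{15868}$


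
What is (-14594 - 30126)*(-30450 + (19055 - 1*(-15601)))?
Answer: -188092320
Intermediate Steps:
(-14594 - 30126)*(-30450 + (19055 - 1*(-15601))) = -44720*(-30450 + (19055 + 15601)) = -44720*(-30450 + 34656) = -44720*4206 = -188092320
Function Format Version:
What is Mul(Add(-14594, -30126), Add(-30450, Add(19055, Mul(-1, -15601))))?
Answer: -188092320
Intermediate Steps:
Mul(Add(-14594, -30126), Add(-30450, Add(19055, Mul(-1, -15601)))) = Mul(-44720, Add(-30450, Add(19055, 15601))) = Mul(-44720, Add(-30450, 34656)) = Mul(-44720, 4206) = -188092320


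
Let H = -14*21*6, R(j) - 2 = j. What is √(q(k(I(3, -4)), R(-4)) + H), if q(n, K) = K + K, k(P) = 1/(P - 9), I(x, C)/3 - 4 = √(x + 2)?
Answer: 2*I*√442 ≈ 42.048*I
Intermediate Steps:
I(x, C) = 12 + 3*√(2 + x) (I(x, C) = 12 + 3*√(x + 2) = 12 + 3*√(2 + x))
R(j) = 2 + j
H = -1764 (H = -294*6 = -1764)
k(P) = 1/(-9 + P)
q(n, K) = 2*K
√(q(k(I(3, -4)), R(-4)) + H) = √(2*(2 - 4) - 1764) = √(2*(-2) - 1764) = √(-4 - 1764) = √(-1768) = 2*I*√442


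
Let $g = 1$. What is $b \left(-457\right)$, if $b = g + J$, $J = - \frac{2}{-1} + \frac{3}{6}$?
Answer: $- \frac{3199}{2} \approx -1599.5$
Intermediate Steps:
$J = \frac{5}{2}$ ($J = \left(-2\right) \left(-1\right) + 3 \cdot \frac{1}{6} = 2 + \frac{1}{2} = \frac{5}{2} \approx 2.5$)
$b = \frac{7}{2}$ ($b = 1 + \frac{5}{2} = \frac{7}{2} \approx 3.5$)
$b \left(-457\right) = \frac{7}{2} \left(-457\right) = - \frac{3199}{2}$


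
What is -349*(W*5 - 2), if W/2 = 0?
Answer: 698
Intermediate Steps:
W = 0 (W = 2*0 = 0)
-349*(W*5 - 2) = -349*(0*5 - 2) = -349*(0 - 2) = -349*(-2) = 698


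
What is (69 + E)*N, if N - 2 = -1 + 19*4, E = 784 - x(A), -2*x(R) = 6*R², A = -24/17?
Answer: 19114865/289 ≈ 66141.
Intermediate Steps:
A = -24/17 (A = -24*1/17 = -24/17 ≈ -1.4118)
x(R) = -3*R²
E = 228304/289 (E = 784 - (-3)*(-24/17)² = 784 - (-3)*576/289 = 784 - 1*(-1728/289) = 784 + 1728/289 = 228304/289 ≈ 789.98)
N = 77 (N = 2 + (-1 + 19*4) = 2 + (-1 + 76) = 2 + 75 = 77)
(69 + E)*N = (69 + 228304/289)*77 = (248245/289)*77 = 19114865/289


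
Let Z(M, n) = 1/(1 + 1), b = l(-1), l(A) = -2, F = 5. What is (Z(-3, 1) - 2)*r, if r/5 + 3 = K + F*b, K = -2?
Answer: 225/2 ≈ 112.50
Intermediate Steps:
b = -2
r = -75 (r = -15 + 5*(-2 + 5*(-2)) = -15 + 5*(-2 - 10) = -15 + 5*(-12) = -15 - 60 = -75)
Z(M, n) = 1/2
(Z(-3, 1) - 2)*r = (1/2 - 2)*(-75) = -3/2*(-75) = 225/2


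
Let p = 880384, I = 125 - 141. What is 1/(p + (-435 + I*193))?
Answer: 1/876861 ≈ 1.1404e-6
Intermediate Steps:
I = -16
1/(p + (-435 + I*193)) = 1/(880384 + (-435 - 16*193)) = 1/(880384 + (-435 - 3088)) = 1/(880384 - 3523) = 1/876861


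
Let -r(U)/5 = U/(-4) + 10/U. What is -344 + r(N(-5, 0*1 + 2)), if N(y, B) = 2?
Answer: -733/2 ≈ -366.50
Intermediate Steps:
r(U) = -50/U + 5*U/4 (r(U) = -5*(U/(-4) + 10/U) = -5*(U*(-¼) + 10/U) = -5*(-U/4 + 10/U) = -5*(10/U - U/4) = -50/U + 5*U/4)
-344 + r(N(-5, 0*1 + 2)) = -344 + (-50/2 + (5/4)*2) = -344 + (-50*½ + 5/2) = -344 + (-25 + 5/2) = -344 - 45/2 = -733/2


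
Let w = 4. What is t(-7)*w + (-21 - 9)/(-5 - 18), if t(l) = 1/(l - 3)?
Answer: 104/115 ≈ 0.90435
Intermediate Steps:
t(l) = 1/(-3 + l)
t(-7)*w + (-21 - 9)/(-5 - 18) = 4/(-3 - 7) + (-21 - 9)/(-5 - 18) = 4/(-10) - 30/(-23) = -⅒*4 - 30*(-1/23) = -⅖ + 30/23 = 104/115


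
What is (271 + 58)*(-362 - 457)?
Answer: -269451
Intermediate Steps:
(271 + 58)*(-362 - 457) = 329*(-819) = -269451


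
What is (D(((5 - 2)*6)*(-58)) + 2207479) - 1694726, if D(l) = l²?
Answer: 1602689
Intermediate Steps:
(D(((5 - 2)*6)*(-58)) + 2207479) - 1694726 = ((((5 - 2)*6)*(-58))² + 2207479) - 1694726 = (((3*6)*(-58))² + 2207479) - 1694726 = ((18*(-58))² + 2207479) - 1694726 = ((-1044)² + 2207479) - 1694726 = (1089936 + 2207479) - 1694726 = 3297415 - 1694726 = 1602689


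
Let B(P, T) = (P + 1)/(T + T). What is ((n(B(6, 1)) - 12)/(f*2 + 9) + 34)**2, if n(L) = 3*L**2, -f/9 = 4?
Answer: 885481/784 ≈ 1129.4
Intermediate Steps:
f = -36 (f = -9*4 = -36)
B(P, T) = (1 + P)/(2*T) (B(P, T) = (1 + P)/((2*T)) = (1 + P)*(1/(2*T)) = (1 + P)/(2*T))
((n(B(6, 1)) - 12)/(f*2 + 9) + 34)**2 = ((3*((1/2)*(1 + 6)/1)**2 - 12)/(-36*2 + 9) + 34)**2 = ((3*((1/2)*1*7)**2 - 12)/(-72 + 9) + 34)**2 = ((3*(7/2)**2 - 12)/(-63) + 34)**2 = ((3*(49/4) - 12)*(-1/63) + 34)**2 = ((147/4 - 12)*(-1/63) + 34)**2 = ((99/4)*(-1/63) + 34)**2 = (-11/28 + 34)**2 = (941/28)**2 = 885481/784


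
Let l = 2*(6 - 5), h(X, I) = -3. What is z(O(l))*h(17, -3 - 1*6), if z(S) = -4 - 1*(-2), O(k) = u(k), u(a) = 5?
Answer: 6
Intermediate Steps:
l = 2 (l = 2*1 = 2)
O(k) = 5
z(S) = -2 (z(S) = -4 + 2 = -2)
z(O(l))*h(17, -3 - 1*6) = -2*(-3) = 6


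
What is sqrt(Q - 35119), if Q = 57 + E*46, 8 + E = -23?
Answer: 2*I*sqrt(9122) ≈ 191.02*I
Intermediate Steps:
E = -31 (E = -8 - 23 = -31)
Q = -1369 (Q = 57 - 31*46 = 57 - 1426 = -1369)
sqrt(Q - 35119) = sqrt(-1369 - 35119) = sqrt(-36488) = 2*I*sqrt(9122)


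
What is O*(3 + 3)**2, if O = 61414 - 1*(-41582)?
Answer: 3707856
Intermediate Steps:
O = 102996 (O = 61414 + 41582 = 102996)
O*(3 + 3)**2 = 102996*(3 + 3)**2 = 102996*6**2 = 102996*36 = 3707856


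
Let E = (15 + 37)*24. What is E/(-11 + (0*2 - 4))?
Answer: -416/5 ≈ -83.200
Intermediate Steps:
E = 1248 (E = 52*24 = 1248)
E/(-11 + (0*2 - 4)) = 1248/(-11 + (0*2 - 4)) = 1248/(-11 + (0 - 4)) = 1248/(-11 - 4) = 1248/(-15) = -1/15*1248 = -416/5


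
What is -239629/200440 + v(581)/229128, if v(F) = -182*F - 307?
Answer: -2380067971/1435200510 ≈ -1.6584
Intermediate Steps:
v(F) = -307 - 182*F
-239629/200440 + v(581)/229128 = -239629/200440 + (-307 - 182*581)/229128 = -239629*1/200440 + (-307 - 105742)*(1/229128) = -239629/200440 - 106049*1/229128 = -239629/200440 - 106049/229128 = -2380067971/1435200510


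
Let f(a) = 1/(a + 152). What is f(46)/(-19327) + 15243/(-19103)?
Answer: -8333015483/10443189834 ≈ -0.79794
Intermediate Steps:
f(a) = 1/(152 + a)
f(46)/(-19327) + 15243/(-19103) = 1/((152 + 46)*(-19327)) + 15243/(-19103) = -1/19327/198 + 15243*(-1/19103) = (1/198)*(-1/19327) - 15243/19103 = -1/3826746 - 15243/19103 = -8333015483/10443189834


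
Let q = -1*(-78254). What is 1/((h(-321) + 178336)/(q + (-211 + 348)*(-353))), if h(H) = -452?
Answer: 29893/177884 ≈ 0.16805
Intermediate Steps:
q = 78254
1/((h(-321) + 178336)/(q + (-211 + 348)*(-353))) = 1/((-452 + 178336)/(78254 + (-211 + 348)*(-353))) = 1/(177884/(78254 + 137*(-353))) = 1/(177884/(78254 - 48361)) = 1/(177884/29893) = 29893/177884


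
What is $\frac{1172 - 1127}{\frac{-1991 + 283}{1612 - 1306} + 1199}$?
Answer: $\frac{6885}{182593} \approx 0.037707$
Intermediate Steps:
$\frac{1172 - 1127}{\frac{-1991 + 283}{1612 - 1306} + 1199} = \frac{45}{- \frac{1708}{306} + 1199} = \frac{45}{\left(-1708\right) \frac{1}{306} + 1199} = \frac{45}{- \frac{854}{153} + 1199} = \frac{45}{\frac{182593}{153}} = 45 \cdot \frac{153}{182593} = \frac{6885}{182593}$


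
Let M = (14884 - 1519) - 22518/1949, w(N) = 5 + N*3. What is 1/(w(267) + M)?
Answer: 1949/27596761 ≈ 7.0624e-5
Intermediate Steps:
w(N) = 5 + 3*N
M = 26025867/1949 (M = 13365 - 22518*1/1949 = 13365 - 22518/1949 = 26025867/1949 ≈ 13353.)
1/(w(267) + M) = 1/((5 + 3*267) + 26025867/1949) = 1/((5 + 801) + 26025867/1949) = 1/(806 + 26025867/1949) = 1/(27596761/1949) = 1949/27596761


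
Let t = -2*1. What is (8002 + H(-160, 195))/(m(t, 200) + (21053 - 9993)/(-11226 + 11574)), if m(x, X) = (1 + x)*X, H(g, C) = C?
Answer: -713139/14635 ≈ -48.728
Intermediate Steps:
t = -2
m(x, X) = X*(1 + x)
(8002 + H(-160, 195))/(m(t, 200) + (21053 - 9993)/(-11226 + 11574)) = (8002 + 195)/(200*(1 - 2) + (21053 - 9993)/(-11226 + 11574)) = 8197/(200*(-1) + 11060/348) = 8197/(-200 + 11060*(1/348)) = 8197/(-200 + 2765/87) = 8197/(-14635/87) = 8197*(-87/14635) = -713139/14635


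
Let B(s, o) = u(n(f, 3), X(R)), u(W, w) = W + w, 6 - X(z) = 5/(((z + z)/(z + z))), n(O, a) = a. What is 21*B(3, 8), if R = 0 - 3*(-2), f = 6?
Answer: 84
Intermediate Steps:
R = 6 (R = 0 - 1*(-6) = 0 + 6 = 6)
X(z) = 1 (X(z) = 6 - 5/((z + z)/(z + z)) = 6 - 5/((2*z)/((2*z))) = 6 - 5/((2*z)*(1/(2*z))) = 6 - 5/1 = 6 - 5 = 1)
B(s, o) = 4 (B(s, o) = 3 + 1 = 4)
21*B(3, 8) = 21*4 = 84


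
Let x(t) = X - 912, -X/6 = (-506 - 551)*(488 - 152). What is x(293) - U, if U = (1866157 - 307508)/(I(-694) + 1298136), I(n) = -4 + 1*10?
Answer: 2765040901351/1298142 ≈ 2.1300e+6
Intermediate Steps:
I(n) = 6 (I(n) = -4 + 10 = 6)
X = 2130912 (X = -6*(-506 - 551)*(488 - 152) = -(-6342)*336 = -6*(-355152) = 2130912)
x(t) = 2130000 (x(t) = 2130912 - 912 = 2130000)
U = 1558649/1298142 (U = (1866157 - 307508)/(6 + 1298136) = 1558649/1298142 ≈ 1.2007)
x(293) - U = 2130000 - 1*1558649/1298142 = 2130000 - 1558649/1298142 = 2765040901351/1298142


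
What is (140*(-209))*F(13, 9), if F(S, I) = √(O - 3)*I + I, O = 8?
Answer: -263340 - 263340*√5 ≈ -8.5219e+5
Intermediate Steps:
F(S, I) = I + I*√5 (F(S, I) = √(8 - 3)*I + I = √5*I + I = I*√5 + I = I + I*√5)
(140*(-209))*F(13, 9) = (140*(-209))*(9*(1 + √5)) = -29260*(9 + 9*√5) = -263340 - 263340*√5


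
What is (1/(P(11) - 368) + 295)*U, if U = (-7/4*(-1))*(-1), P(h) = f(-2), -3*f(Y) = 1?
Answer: -570451/1105 ≈ -516.25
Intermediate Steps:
f(Y) = -⅓ (f(Y) = -⅓*1 = -⅓)
P(h) = -⅓
U = -7/4 (U = (-7*¼*(-1))*(-1) = -7/4*(-1)*(-1) = (7/4)*(-1) = -7/4 ≈ -1.7500)
(1/(P(11) - 368) + 295)*U = (1/(-⅓ - 368) + 295)*(-7/4) = (1/(-1105/3) + 295)*(-7/4) = (-3/1105 + 295)*(-7/4) = (325972/1105)*(-7/4) = -570451/1105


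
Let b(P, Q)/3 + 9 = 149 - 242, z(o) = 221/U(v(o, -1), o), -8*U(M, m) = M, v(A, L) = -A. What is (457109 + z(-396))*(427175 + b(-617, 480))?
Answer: 19317251834281/99 ≈ 1.9512e+11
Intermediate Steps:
U(M, m) = -M/8
z(o) = 1768/o (z(o) = 221/((-(-1)*o/8)) = 221/((o/8)) = 221*(8/o) = 1768/o)
b(P, Q) = -306 (b(P, Q) = -27 + 3*(149 - 242) = -27 + 3*(-93) = -27 - 279 = -306)
(457109 + z(-396))*(427175 + b(-617, 480)) = (457109 + 1768/(-396))*(427175 - 306) = (457109 + 1768*(-1/396))*426869 = (457109 - 442/99)*426869 = (45253349/99)*426869 = 19317251834281/99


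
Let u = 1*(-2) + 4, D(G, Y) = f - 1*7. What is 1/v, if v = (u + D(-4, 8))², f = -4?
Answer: 1/81 ≈ 0.012346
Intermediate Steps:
D(G, Y) = -11 (D(G, Y) = -4 - 1*7 = -4 - 7 = -11)
u = 2 (u = -2 + 4 = 2)
v = 81 (v = (2 - 11)² = (-9)² = 81)
1/v = 1/81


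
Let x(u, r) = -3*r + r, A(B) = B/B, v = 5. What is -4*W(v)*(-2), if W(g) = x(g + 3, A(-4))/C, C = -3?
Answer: 16/3 ≈ 5.3333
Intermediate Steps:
A(B) = 1
x(u, r) = -2*r
W(g) = 2/3 (W(g) = -2*1/(-3) = -2*(-1/3) = 2/3)
-4*W(v)*(-2) = -4*2/3*(-2) = -8/3*(-2) = 16/3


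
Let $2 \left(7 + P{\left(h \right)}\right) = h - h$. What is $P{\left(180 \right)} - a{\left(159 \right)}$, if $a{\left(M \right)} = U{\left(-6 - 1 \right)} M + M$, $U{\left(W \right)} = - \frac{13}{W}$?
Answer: $- \frac{3229}{7} \approx -461.29$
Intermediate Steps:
$P{\left(h \right)} = -7$ ($P{\left(h \right)} = -7 + \frac{h - h}{2} = -7 + \frac{1}{2} \cdot 0 = -7 + 0 = -7$)
$a{\left(M \right)} = \frac{20 M}{7}$ ($a{\left(M \right)} = - \frac{13}{-6 - 1} M + M = - \frac{13}{-7} M + M = \left(-13\right) \left(- \frac{1}{7}\right) M + M = \frac{13 M}{7} + M = \frac{20 M}{7}$)
$P{\left(180 \right)} - a{\left(159 \right)} = -7 - \frac{20}{7} \cdot 159 = -7 - \frac{3180}{7} = - \frac{3229}{7}$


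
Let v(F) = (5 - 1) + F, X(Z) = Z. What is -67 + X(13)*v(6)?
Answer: 63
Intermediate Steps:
v(F) = 4 + F
-67 + X(13)*v(6) = -67 + 13*(4 + 6) = -67 + 13*10 = -67 + 130 = 63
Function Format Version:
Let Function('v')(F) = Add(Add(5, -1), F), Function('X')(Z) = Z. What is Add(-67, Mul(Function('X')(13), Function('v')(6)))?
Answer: 63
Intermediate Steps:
Function('v')(F) = Add(4, F)
Add(-67, Mul(Function('X')(13), Function('v')(6))) = Add(-67, Mul(13, Add(4, 6))) = Add(-67, Mul(13, 10)) = Add(-67, 130) = 63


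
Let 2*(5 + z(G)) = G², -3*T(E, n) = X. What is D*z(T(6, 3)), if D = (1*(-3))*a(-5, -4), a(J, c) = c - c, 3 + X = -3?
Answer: 0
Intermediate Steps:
X = -6 (X = -3 - 3 = -6)
T(E, n) = 2 (T(E, n) = -⅓*(-6) = 2)
a(J, c) = 0
D = 0 (D = (1*(-3))*0 = -3*0 = 0)
z(G) = -5 + G²/2
D*z(T(6, 3)) = 0*(-5 + (½)*2²) = 0*(-5 + (½)*4) = 0*(-5 + 2) = 0*(-3) = 0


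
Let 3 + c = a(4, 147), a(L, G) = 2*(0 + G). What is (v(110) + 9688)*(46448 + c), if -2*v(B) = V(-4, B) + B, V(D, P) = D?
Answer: 450330265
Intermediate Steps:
v(B) = 2 - B/2 (v(B) = -(-4 + B)/2 = 2 - B/2)
a(L, G) = 2*G
c = 291 (c = -3 + 2*147 = -3 + 294 = 291)
(v(110) + 9688)*(46448 + c) = ((2 - ½*110) + 9688)*(46448 + 291) = ((2 - 55) + 9688)*46739 = (-53 + 9688)*46739 = 9635*46739 = 450330265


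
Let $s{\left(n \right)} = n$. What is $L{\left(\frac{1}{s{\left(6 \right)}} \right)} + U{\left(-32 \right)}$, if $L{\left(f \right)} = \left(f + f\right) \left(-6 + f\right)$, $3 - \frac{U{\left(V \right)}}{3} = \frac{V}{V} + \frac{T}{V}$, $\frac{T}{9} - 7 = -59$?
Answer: $- \frac{2867}{72} \approx -39.819$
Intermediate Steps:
$T = -468$ ($T = 63 + 9 \left(-59\right) = 63 - 531 = -468$)
$U{\left(V \right)} = 6 + \frac{1404}{V}$ ($U{\left(V \right)} = 9 - 3 \left(\frac{V}{V} - \frac{468}{V}\right) = 9 - 3 \left(1 - \frac{468}{V}\right) = 9 - \left(3 - \frac{1404}{V}\right) = 6 + \frac{1404}{V}$)
$L{\left(f \right)} = 2 f \left(-6 + f\right)$
$L{\left(\frac{1}{s{\left(6 \right)}} \right)} + U{\left(-32 \right)} = \frac{2 \left(-6 + \frac{1}{6}\right)}{6} + \left(6 + \frac{1404}{-32}\right) = 2 \cdot \frac{1}{6} \left(-6 + \frac{1}{6}\right) + \left(6 + 1404 \left(- \frac{1}{32}\right)\right) = 2 \cdot \frac{1}{6} \left(- \frac{35}{6}\right) + \left(6 - \frac{351}{8}\right) = - \frac{35}{18} - \frac{303}{8} = - \frac{2867}{72}$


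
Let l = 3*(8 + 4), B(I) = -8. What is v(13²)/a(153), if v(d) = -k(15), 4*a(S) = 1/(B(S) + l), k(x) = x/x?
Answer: -112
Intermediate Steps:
l = 36 (l = 3*12 = 36)
k(x) = 1
a(S) = 1/112 (a(S) = 1/(4*(-8 + 36)) = (¼)/28 = (¼)*(1/28) = 1/112)
v(d) = -1 (v(d) = -1*1 = -1)
v(13²)/a(153) = -1/1/112 = -1*112 = -112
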